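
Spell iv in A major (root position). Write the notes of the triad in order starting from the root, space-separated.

iv is built on scale degree 4, which is D in both A major and its parallel. In A minor the chord on D is D–F–A.

D F A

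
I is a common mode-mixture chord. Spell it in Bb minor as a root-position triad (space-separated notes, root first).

I is built on scale degree 1, which is Bb in both Bb minor and its parallel. Stacking thirds in Bb major on Bb gives Bb–D–F.

Bb D F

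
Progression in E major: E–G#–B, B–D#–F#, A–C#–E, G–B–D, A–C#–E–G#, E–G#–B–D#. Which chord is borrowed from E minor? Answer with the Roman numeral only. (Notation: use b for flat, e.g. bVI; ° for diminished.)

In E major the diatonic chords are E, F#m, G#m, A, B, C#m, D#dim. E–G#–B = E, B–D#–F# = B, A–C#–E = A, A–C#–E–G# = Amaj7 and E–G#–B–D# = Emaj7 all belong to that set. G–B–D doesn't fit — on degree 3 E major would have G#m (iii). G is the degree-3 chord of E minor, so it is the borrowed bIII.

bIII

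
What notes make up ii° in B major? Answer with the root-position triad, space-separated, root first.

ii° is built on scale degree 2, which is C# in both B major and its parallel. Building the diminished chord from the parallel minor on C#: C#–E–G.

C# E G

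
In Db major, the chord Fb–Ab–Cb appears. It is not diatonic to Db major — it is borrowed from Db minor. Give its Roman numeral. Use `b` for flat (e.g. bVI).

bIII

Fb is the lowered form of scale degree 3 in Db major (the diatonic degree 3 is F). The diatonic chord on degree 3 would be Fm (iii), but Fb–Ab–Cb is the major chord from Db minor. As a borrowed chord it is labeled bIII.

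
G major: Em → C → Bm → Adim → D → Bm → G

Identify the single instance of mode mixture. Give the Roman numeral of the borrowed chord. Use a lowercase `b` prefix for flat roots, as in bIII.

ii°

In G major the diatonic chords are G, Am, Bm, C, D, Em, F#dim. Em, C, Bm, D and G all belong to that set. But Adim (A–C–Eb) is foreign: the diatonic ii on degree 2 is Am, whereas Adim comes from G minor. It is labeled ii°.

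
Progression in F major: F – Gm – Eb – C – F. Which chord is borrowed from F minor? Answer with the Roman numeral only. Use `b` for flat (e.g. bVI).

bVII

In F major the diatonic chords are F, Gm, Am, Bb, C, Dm, Edim. F, Gm and C all belong to that set. Eb (Eb–G–Bb) is not: scale degree 7 in F major carries Edim (vii°). In F minor the chord on that degree is Eb, so here it functions as bVII, borrowed from the parallel minor.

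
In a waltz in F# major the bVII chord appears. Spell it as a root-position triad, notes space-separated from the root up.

bVII is built on the lowered scale degree 7. In F# major degree 7 is E#; lowered it becomes E. Building the major chord from the parallel minor on E: E–G#–B.

E G# B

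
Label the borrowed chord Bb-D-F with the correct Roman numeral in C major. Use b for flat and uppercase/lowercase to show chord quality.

In C major scale degree 7 is B; Bb is its lowered form, from C minor. Bb–D–F is a major chord — the form found in C minor, not the diatonic vii° (Bdim). Borrowed into C major it is written bVII.

bVII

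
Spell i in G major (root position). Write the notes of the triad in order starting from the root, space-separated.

G Bb D

The root, G, is scale degree 1 — the same note in G major and G minor; only the chord quality changes. Building the minor chord from the parallel minor on G: G–Bb–D.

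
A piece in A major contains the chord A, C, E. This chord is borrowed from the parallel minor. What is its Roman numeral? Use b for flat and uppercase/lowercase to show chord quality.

The root A is the diatonic 1st degree of A major; the borrowing shows in the chord quality. A–C–E is a minor chord — the form found in A minor, not the diatonic I (A). Borrowed into A major it is written i.

i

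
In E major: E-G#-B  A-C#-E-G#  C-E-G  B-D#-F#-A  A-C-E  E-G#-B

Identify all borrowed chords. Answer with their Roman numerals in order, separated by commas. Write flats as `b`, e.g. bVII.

bVI, iv

E major has the diatonic set E, F#m, G#m, A, B, C#m, D#dim. Of the given chords, E–G#–B = E, A–C#–E–G# = Amaj7 and B–D#–F#–A = B7 are diatonic. C–E–G is not: scale degree 6 in E major carries C#m (vi). In E minor the chord on that degree is C, so here it functions as bVI, borrowed from the parallel minor. But A–C–E is foreign: the diatonic IV on degree 4 is A, whereas Am comes from E minor. It is labeled iv.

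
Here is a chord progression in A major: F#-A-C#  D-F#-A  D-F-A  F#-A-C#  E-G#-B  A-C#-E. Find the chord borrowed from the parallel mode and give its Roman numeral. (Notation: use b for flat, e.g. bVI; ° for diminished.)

In A major the diatonic chords are A, Bm, C#m, D, E, F#m, G#dim. F#–A–C# = F#m, D–F#–A = D, E–G#–B = E and A–C#–E = A all belong to that set. D–F–A doesn't fit — on degree 4 A major would have D (IV). Dm is the degree-4 chord of A minor, so it is the borrowed iv.

iv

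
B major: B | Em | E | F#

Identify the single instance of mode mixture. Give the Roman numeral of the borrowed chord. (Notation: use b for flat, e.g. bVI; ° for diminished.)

The diatonic triads in B major are B, C#m, D#m, E, F#, G#m, A#dim. Of the given chords, B, E and F# are diatonic. But Em (E–G–B) is foreign: the diatonic IV on degree 4 is E, whereas Em comes from B minor. It is labeled iv.

iv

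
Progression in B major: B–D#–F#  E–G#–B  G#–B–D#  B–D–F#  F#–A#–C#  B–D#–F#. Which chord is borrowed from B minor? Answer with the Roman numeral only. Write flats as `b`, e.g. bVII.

i

B major has the diatonic set B, C#m, D#m, E, F#, G#m, A#dim. Of the given chords, B–D#–F# = B, E–G#–B = E, G#–B–D# = G#m and F#–A#–C# = F# are diatonic. B–D–F# is not: scale degree 1 in B major carries B (I). In B minor the chord on that degree is Bm, so here it functions as i, borrowed from the parallel minor.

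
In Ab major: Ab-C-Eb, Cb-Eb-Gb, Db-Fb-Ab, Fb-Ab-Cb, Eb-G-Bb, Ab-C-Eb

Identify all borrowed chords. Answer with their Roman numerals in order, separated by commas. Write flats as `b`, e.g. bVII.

In Ab major the diatonic chords are Ab, Bbm, Cm, Db, Eb, Fm, Gdim. Ab–C–Eb = Ab and Eb–G–Bb = Eb both belong to that set. But Cb–Eb–Gb is foreign: the diatonic iii on degree 3 is Cm, whereas Cb comes from Ab minor. It is labeled bIII. Db–Fb–Ab is not: scale degree 4 in Ab major carries Db (IV). In Ab minor the chord on that degree is Dbm, so here it functions as iv, borrowed from the parallel minor. Fb–Ab–Cb is not: scale degree 6 in Ab major carries Fm (vi). In Ab minor the chord on that degree is Fb, so here it functions as bVI, borrowed from the parallel minor.

bIII, iv, bVI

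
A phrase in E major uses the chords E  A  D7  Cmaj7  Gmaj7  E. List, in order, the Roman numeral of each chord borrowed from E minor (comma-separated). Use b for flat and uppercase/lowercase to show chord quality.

bVII7, bVImaj7, bIIImaj7

In E major the diatonic chords are E, F#m, G#m, A, B, C#m, D#dim. E and A both belong to that set. D7 (D–F#–A–C) doesn't fit — on degree 7 E major would have D#dim (vii°). D7 is the degree-7 chord of E minor, so it is the borrowed bVII7. Cmaj7 (C–E–G–B) is not: scale degree 6 in E major carries C#m (vi). In E minor the chord on that degree is Cmaj7, so here it functions as bVImaj7, borrowed from the parallel minor. Gmaj7 (G–B–D–F#) doesn't fit — on degree 3 E major would have G#m (iii). Gmaj7 is the degree-3 chord of E minor, so it is the borrowed bIIImaj7.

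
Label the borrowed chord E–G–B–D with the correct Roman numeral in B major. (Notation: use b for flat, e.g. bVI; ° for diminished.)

iv7

E is scale degree 4 in B major. Diatonically B major has E (IV) on that degree; E–G–B–D is instead the minor-seventh chord native to B minor, so it takes the label iv7.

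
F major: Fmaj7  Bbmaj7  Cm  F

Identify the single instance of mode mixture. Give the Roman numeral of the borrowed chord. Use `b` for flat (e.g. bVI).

In F major the diatonic chords are F, Gm, Am, Bb, C, Dm, Edim. Fmaj7, Bbmaj7 and F are all diatonic. But Cm (C–Eb–G) is foreign: the diatonic V on degree 5 is C, whereas Cm comes from F minor. It is labeled v.

v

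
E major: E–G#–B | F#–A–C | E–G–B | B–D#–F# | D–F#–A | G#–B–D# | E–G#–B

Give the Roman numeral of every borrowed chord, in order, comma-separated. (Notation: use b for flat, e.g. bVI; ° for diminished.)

In E major the diatonic chords are E, F#m, G#m, A, B, C#m, D#dim. E–G#–B = E, B–D#–F# = B and G#–B–D# = G#m all belong to that set. F#–A–C is not: scale degree 2 in E major carries F#m (ii). In E minor the chord on that degree is F#dim, so here it functions as ii°, borrowed from the parallel minor. But E–G–B is foreign: the diatonic I on degree 1 is E, whereas Em comes from E minor. It is labeled i. But D–F#–A is foreign: the diatonic vii° on degree 7 is D#dim, whereas D comes from E minor. It is labeled bVII.

ii°, i, bVII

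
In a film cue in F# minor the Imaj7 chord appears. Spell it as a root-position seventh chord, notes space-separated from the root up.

F# A# C# E#

Imaj7 is built on scale degree 1, which is F# in both F# minor and its parallel. In F# major the chord on F# is F#–A#–C#–E#.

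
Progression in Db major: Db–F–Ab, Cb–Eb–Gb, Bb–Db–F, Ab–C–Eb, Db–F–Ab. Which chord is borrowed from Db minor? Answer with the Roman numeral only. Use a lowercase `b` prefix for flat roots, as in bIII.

The diatonic triads in Db major are Db, Ebm, Fm, Gb, Ab, Bbm, Cdim. Db–F–Ab = Db, Bb–Db–F = Bbm and Ab–C–Eb = Ab are all diatonic. Cb–Eb–Gb doesn't fit — on degree 7 Db major would have Cdim (vii°). Cb is the degree-7 chord of Db minor, so it is the borrowed bVII.

bVII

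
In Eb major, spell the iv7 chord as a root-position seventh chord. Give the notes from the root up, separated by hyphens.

Ab-Cb-Eb-Gb

iv7 is built on scale degree 4, which is Ab in both Eb major and its parallel. Stacking thirds in Eb minor on Ab gives Ab–Cb–Eb–Gb.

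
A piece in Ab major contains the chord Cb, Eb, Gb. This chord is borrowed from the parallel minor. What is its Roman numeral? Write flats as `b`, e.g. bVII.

bIII

Cb is the lowered form of scale degree 3 in Ab major (the diatonic degree 3 is C). Cb–Eb–Gb is a major chord — the form found in Ab minor, not the diatonic iii (Cm). Borrowed into Ab major it is written bIII.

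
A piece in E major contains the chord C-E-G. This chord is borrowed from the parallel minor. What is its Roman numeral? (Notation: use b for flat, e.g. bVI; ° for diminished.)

bVI

C is the lowered form of scale degree 6 in E major (the diatonic degree 6 is C#). Diatonically E major has C#m (vi) on that degree; C–E–G is instead the major chord native to E minor, so it takes the label bVI.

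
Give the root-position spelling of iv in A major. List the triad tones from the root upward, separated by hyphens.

iv is built on scale degree 4, which is D in both A major and its parallel. Building the minor chord from the parallel minor on D: D–F–A.

D-F-A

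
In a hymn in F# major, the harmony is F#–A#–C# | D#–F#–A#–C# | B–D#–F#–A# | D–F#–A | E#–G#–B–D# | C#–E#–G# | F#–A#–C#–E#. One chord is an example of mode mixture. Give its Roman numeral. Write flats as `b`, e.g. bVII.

bVI

F# major has the diatonic set F#, G#m, A#m, B, C#, D#m, E#dim. Of the given chords, F#–A#–C# = F#, D#–F#–A#–C# = D#m7, B–D#–F#–A# = Bmaj7, E#–G#–B–D# = E#m7b5, C#–E#–G# = C# and F#–A#–C#–E# = F#maj7 are diatonic. D–F#–A doesn't fit — on degree 6 F# major would have D#m (vi). D is the degree-6 chord of F# minor, so it is the borrowed bVI.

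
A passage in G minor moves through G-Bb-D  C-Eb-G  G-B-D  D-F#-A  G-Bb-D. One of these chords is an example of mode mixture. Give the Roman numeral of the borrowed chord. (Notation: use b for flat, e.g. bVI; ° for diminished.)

I

In G minor (with V from harmonic minor) the diatonic chords are Gm, Adim, Bb, Cm, D, Eb, F. G–Bb–D = Gm, C–Eb–G = Cm and D–F#–A = D are all diatonic. G–B–D doesn't fit — on degree 1 G minor would have Gm (i). G is the degree-1 chord of G major, so it is the borrowed I.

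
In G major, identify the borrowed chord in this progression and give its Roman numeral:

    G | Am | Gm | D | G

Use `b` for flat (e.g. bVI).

In G major the diatonic chords are G, Am, Bm, C, D, Em, F#dim. Of the given chords, G, Am and D are diatonic. Gm (G–Bb–D) is not: scale degree 1 in G major carries G (I). In G minor the chord on that degree is Gm, so here it functions as i, borrowed from the parallel minor.

i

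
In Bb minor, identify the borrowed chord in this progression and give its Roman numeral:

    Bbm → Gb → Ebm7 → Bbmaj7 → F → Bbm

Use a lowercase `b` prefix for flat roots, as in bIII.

Imaj7

In Bb minor (with V from harmonic minor) the diatonic chords are Bbm, Cdim, Db, Ebm, F, Gb, Ab. Bbm, Gb, Ebm7 and F all belong to that set. But Bbmaj7 (Bb–D–F–A) is foreign: the diatonic i on degree 1 is Bbm, whereas Bbmaj7 comes from Bb major. It is labeled Imaj7.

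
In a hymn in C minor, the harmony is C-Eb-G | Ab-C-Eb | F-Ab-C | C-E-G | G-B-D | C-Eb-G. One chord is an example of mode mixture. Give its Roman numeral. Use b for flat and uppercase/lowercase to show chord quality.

In C minor (with V from harmonic minor) the diatonic chords are Cm, Ddim, Eb, Fm, G, Ab, Bb. C–Eb–G = Cm, Ab–C–Eb = Ab, F–Ab–C = Fm and G–B–D = G are all diatonic. But C–E–G is foreign: the diatonic i on degree 1 is Cm, whereas C comes from C major. It is labeled I.

I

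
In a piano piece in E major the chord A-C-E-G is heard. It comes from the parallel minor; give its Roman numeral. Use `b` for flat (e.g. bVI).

A is scale degree 4 in E major. Diatonically E major has A (IV) on that degree; A–C–E–G is instead the minor-seventh chord native to E minor, so it takes the label iv7.

iv7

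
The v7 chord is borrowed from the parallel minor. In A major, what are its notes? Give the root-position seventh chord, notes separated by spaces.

E G B D

v7 is built on scale degree 5, which is E in both A major and its parallel. Stacking thirds in A minor on E gives E–G–B–D.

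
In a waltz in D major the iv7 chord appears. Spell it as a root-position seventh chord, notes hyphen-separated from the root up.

G-Bb-D-F

iv7 is built on scale degree 4, which is G in both D major and its parallel. Stacking thirds in D minor on G gives G–Bb–D–F.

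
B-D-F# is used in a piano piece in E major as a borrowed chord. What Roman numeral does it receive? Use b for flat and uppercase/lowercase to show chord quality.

The root B is the diatonic 5th degree of E major; the borrowing shows in the chord quality. Diatonically E major has B (V) on that degree; B–D–F# is instead the minor chord native to E minor, so it takes the label v.

v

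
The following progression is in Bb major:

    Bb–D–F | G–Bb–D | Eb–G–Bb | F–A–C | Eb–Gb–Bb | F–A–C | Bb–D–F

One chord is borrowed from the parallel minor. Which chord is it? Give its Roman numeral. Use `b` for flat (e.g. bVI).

iv

The diatonic triads in Bb major are Bb, Cm, Dm, Eb, F, Gm, Adim. Bb–D–F = Bb, G–Bb–D = Gm, Eb–G–Bb = Eb and F–A–C = F are all diatonic. But Eb–Gb–Bb is foreign: the diatonic IV on degree 4 is Eb, whereas Ebm comes from Bb minor. It is labeled iv.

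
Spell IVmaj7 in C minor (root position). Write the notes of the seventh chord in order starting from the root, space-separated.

F A C E

The root, F, is scale degree 4 — the same note in C minor and C major; only the chord quality changes. Building the major-seventh chord from the parallel major on F: F–A–C–E.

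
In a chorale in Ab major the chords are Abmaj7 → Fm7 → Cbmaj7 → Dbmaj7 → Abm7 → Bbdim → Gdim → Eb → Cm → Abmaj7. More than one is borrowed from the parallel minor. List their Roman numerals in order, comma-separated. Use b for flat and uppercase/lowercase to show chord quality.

bIIImaj7, i7, ii°

Ab major has the diatonic set Ab, Bbm, Cm, Db, Eb, Fm, Gdim. Of the given chords, Abmaj7, Fm7, Dbmaj7, Gdim, Eb and Cm are diatonic. But Cbmaj7 (Cb–Eb–Gb–Bb) is foreign: the diatonic iii on degree 3 is Cm, whereas Cbmaj7 comes from Ab minor. It is labeled bIIImaj7. But Abm7 (Ab–Cb–Eb–Gb) is foreign: the diatonic I on degree 1 is Ab, whereas Abm7 comes from Ab minor. It is labeled i7. Bbdim (Bb–Db–Fb) is not: scale degree 2 in Ab major carries Bbm (ii). In Ab minor the chord on that degree is Bbdim, so here it functions as ii°, borrowed from the parallel minor.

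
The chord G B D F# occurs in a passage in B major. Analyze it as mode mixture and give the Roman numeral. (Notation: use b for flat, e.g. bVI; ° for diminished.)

The root G is the lowered 6th scale degree — diatonically B major has G# there. Diatonically B major has G#m (vi) on that degree; G–B–D–F# is instead the major-seventh chord native to B minor, so it takes the label bVImaj7.

bVImaj7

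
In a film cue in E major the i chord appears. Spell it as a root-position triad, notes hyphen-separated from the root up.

E-G-B

i is built on scale degree 1, which is E in both E major and its parallel. In E minor the chord on E is E–G–B.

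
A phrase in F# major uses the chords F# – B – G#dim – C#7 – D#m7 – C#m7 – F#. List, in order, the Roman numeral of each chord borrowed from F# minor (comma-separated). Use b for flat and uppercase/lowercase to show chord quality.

F# major has the diatonic set F#, G#m, A#m, B, C#, D#m, E#dim. F#, B, C#7 and D#m7 are all diatonic. G#dim (G#–B–D) is not: scale degree 2 in F# major carries G#m (ii). In F# minor the chord on that degree is G#dim, so here it functions as ii°, borrowed from the parallel minor. C#m7 (C#–E–G#–B) doesn't fit — on degree 5 F# major would have C# (V). C#m7 is the degree-5 chord of F# minor, so it is the borrowed v7.

ii°, v7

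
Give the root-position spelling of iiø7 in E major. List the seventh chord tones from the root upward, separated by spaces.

F# A C E

iiø7 is built on scale degree 2, which is F# in both E major and its parallel. Stacking thirds in E minor on F# gives F#–A–C–E.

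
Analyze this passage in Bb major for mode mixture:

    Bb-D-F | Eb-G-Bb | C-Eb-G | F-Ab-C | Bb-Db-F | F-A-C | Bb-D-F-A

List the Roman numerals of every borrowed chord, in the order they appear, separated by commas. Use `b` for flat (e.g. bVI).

v, i

Bb major has the diatonic set Bb, Cm, Dm, Eb, F, Gm, Adim. Of the given chords, Bb–D–F = Bb, Eb–G–Bb = Eb, C–Eb–G = Cm, F–A–C = F and Bb–D–F–A = Bbmaj7 are diatonic. F–Ab–C doesn't fit — on degree 5 Bb major would have F (V). Fm is the degree-5 chord of Bb minor, so it is the borrowed v. Bb–Db–F doesn't fit — on degree 1 Bb major would have Bb (I). Bbm is the degree-1 chord of Bb minor, so it is the borrowed i.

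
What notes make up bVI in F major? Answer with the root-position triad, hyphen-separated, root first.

Scale degree 6 in F major is D. bVI uses the lowered form, Db, taken from F minor. Stacking thirds in F minor on Db gives Db–F–Ab.

Db-F-Ab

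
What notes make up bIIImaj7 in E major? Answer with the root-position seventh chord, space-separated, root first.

Scale degree 3 in E major is G#. bIIImaj7 uses the lowered form, G, taken from E minor. Building the major-seventh chord from the parallel minor on G: G–B–D–F#.

G B D F#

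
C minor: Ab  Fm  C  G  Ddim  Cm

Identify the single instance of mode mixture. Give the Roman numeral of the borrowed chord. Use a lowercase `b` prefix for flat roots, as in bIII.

I

The diatonic triads in C minor (with V from harmonic minor) are Cm, Ddim, Eb, Fm, G, Ab, Bb. Ab, Fm, G, Ddim and Cm all belong to that set. But C (C–E–G) is foreign: the diatonic i on degree 1 is Cm, whereas C comes from C major. It is labeled I.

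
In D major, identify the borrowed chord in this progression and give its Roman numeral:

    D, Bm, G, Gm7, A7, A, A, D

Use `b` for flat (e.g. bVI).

iv7

The diatonic triads in D major are D, Em, F#m, G, A, Bm, C#dim. D, Bm, G, A7 and A are all diatonic. Gm7 (G–Bb–D–F) doesn't fit — on degree 4 D major would have G (IV). Gm7 is the degree-4 chord of D minor, so it is the borrowed iv7.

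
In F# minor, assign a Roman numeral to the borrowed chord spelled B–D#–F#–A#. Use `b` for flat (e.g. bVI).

IVmaj7

B is scale degree 4 in F# minor. The diatonic chord on degree 4 would be Bm (iv), but B–D#–F#–A# is the major-seventh chord from F# major. As a borrowed chord it is labeled IVmaj7.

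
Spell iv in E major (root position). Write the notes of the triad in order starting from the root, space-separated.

A C E

iv is built on scale degree 4, which is A in both E major and its parallel. Building the minor chord from the parallel minor on A: A–C–E.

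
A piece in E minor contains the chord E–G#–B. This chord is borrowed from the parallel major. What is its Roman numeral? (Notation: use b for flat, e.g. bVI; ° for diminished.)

The root E is the diatonic 1st degree of E minor; the borrowing shows in the chord quality. Diatonically E minor has Em (i) on that degree; E–G#–B is instead the major chord native to E major, so it takes the label I.

I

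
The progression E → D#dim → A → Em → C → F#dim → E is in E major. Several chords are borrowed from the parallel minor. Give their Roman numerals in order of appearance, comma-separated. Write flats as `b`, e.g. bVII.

i, bVI, ii°

The diatonic triads in E major are E, F#m, G#m, A, B, C#m, D#dim. E, D#dim and A all belong to that set. Em (E–G–B) is not: scale degree 1 in E major carries E (I). In E minor the chord on that degree is Em, so here it functions as i, borrowed from the parallel minor. But C (C–E–G) is foreign: the diatonic vi on degree 6 is C#m, whereas C comes from E minor. It is labeled bVI. F#dim (F#–A–C) doesn't fit — on degree 2 E major would have F#m (ii). F#dim is the degree-2 chord of E minor, so it is the borrowed ii°.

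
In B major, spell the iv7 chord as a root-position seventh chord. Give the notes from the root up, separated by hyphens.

iv7 is built on scale degree 4, which is E in both B major and its parallel. Building the minor-seventh chord from the parallel minor on E: E–G–B–D.

E-G-B-D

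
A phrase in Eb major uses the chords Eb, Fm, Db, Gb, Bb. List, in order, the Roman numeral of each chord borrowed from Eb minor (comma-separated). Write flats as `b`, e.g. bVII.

Eb major has the diatonic set Eb, Fm, Gm, Ab, Bb, Cm, Ddim. Eb, Fm and Bb all belong to that set. Db (Db–F–Ab) doesn't fit — on degree 7 Eb major would have Ddim (vii°). Db is the degree-7 chord of Eb minor, so it is the borrowed bVII. Gb (Gb–Bb–Db) doesn't fit — on degree 3 Eb major would have Gm (iii). Gb is the degree-3 chord of Eb minor, so it is the borrowed bIII.

bVII, bIII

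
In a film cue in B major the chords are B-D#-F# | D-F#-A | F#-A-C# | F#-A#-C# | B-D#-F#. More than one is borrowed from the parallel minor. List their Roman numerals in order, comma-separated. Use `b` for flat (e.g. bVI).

In B major the diatonic chords are B, C#m, D#m, E, F#, G#m, A#dim. B–D#–F# = B and F#–A#–C# = F# are both diatonic. D–F#–A is not: scale degree 3 in B major carries D#m (iii). In B minor the chord on that degree is D, so here it functions as bIII, borrowed from the parallel minor. F#–A–C# doesn't fit — on degree 5 B major would have F# (V). F#m is the degree-5 chord of B minor, so it is the borrowed v.

bIII, v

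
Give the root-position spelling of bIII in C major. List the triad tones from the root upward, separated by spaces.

Scale degree 3 in C major is E. bIII uses the lowered form, Eb, taken from C minor. Building the major chord from the parallel minor on Eb: Eb–G–Bb.

Eb G Bb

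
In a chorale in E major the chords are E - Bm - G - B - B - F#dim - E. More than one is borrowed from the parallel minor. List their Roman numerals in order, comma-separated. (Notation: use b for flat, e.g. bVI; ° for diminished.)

E major has the diatonic set E, F#m, G#m, A, B, C#m, D#dim. E and B both belong to that set. Bm (B–D–F#) doesn't fit — on degree 5 E major would have B (V). Bm is the degree-5 chord of E minor, so it is the borrowed v. But G (G–B–D) is foreign: the diatonic iii on degree 3 is G#m, whereas G comes from E minor. It is labeled bIII. But F#dim (F#–A–C) is foreign: the diatonic ii on degree 2 is F#m, whereas F#dim comes from E minor. It is labeled ii°.

v, bIII, ii°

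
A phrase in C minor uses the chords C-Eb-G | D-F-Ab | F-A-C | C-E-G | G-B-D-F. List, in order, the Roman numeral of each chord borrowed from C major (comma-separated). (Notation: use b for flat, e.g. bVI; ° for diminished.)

C minor has the diatonic set Cm, Ddim, Eb, Fm, G, Ab, Bb (with V from harmonic minor). C–Eb–G = Cm, D–F–Ab = Ddim and G–B–D–F = G7 all belong to that set. F–A–C doesn't fit — on degree 4 C minor would have Fm (iv). F is the degree-4 chord of C major, so it is the borrowed IV. C–E–G doesn't fit — on degree 1 C minor would have Cm (i). C is the degree-1 chord of C major, so it is the borrowed I.

IV, I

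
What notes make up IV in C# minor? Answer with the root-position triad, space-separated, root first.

The root, F#, is scale degree 4 — the same note in C# minor and C# major; only the chord quality changes. Building the major chord from the parallel major on F#: F#–A#–C#.

F# A# C#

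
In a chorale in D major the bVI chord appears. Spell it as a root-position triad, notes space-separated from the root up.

Scale degree 6 in D major is B. bVI uses the lowered form, Bb, taken from D minor. Stacking thirds in D minor on Bb gives Bb–D–F.

Bb D F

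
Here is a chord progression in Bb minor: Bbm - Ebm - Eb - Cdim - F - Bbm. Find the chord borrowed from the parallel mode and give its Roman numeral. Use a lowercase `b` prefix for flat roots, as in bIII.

In Bb minor (with V from harmonic minor) the diatonic chords are Bbm, Cdim, Db, Ebm, F, Gb, Ab. Bbm, Ebm, Cdim and F are all diatonic. Eb (Eb–G–Bb) is not: scale degree 4 in Bb minor carries Ebm (iv). In Bb major the chord on that degree is Eb, so here it functions as IV, borrowed from the parallel major.

IV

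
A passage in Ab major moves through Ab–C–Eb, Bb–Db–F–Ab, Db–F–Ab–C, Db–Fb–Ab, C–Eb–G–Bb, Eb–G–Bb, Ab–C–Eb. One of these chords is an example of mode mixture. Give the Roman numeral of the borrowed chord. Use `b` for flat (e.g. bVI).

iv

In Ab major the diatonic chords are Ab, Bbm, Cm, Db, Eb, Fm, Gdim. Ab–C–Eb = Ab, Bb–Db–F–Ab = Bbm7, Db–F–Ab–C = Dbmaj7, C–Eb–G–Bb = Cm7 and Eb–G–Bb = Eb are all diatonic. But Db–Fb–Ab is foreign: the diatonic IV on degree 4 is Db, whereas Dbm comes from Ab minor. It is labeled iv.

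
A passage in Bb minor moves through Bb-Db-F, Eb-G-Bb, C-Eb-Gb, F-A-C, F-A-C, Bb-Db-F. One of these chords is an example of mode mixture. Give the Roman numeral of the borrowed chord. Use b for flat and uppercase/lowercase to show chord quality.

The diatonic triads in Bb minor (with V from harmonic minor) are Bbm, Cdim, Db, Ebm, F, Gb, Ab. Of the given chords, Bb–Db–F = Bbm, C–Eb–Gb = Cdim and F–A–C = F are diatonic. Eb–G–Bb doesn't fit — on degree 4 Bb minor would have Ebm (iv). Eb is the degree-4 chord of Bb major, so it is the borrowed IV.

IV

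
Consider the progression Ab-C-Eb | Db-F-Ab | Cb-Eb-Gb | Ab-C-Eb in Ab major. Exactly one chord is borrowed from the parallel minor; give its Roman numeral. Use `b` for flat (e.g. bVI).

bIII

The diatonic triads in Ab major are Ab, Bbm, Cm, Db, Eb, Fm, Gdim. Of the given chords, Ab–C–Eb = Ab and Db–F–Ab = Db are diatonic. But Cb–Eb–Gb is foreign: the diatonic iii on degree 3 is Cm, whereas Cb comes from Ab minor. It is labeled bIII.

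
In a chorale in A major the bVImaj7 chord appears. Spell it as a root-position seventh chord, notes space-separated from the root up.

Scale degree 6 in A major is F#. bVImaj7 uses the lowered form, F, taken from A minor. In A minor the chord on F is F–A–C–E.

F A C E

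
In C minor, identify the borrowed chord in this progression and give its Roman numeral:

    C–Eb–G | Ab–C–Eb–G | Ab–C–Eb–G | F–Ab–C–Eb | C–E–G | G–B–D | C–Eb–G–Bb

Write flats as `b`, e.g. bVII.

I

C minor has the diatonic set Cm, Ddim, Eb, Fm, G, Ab, Bb (with V from harmonic minor). Of the given chords, C–Eb–G = Cm, Ab–C–Eb–G = Abmaj7, F–Ab–C–Eb = Fm7, G–B–D = G and C–Eb–G–Bb = Cm7 are diatonic. C–E–G doesn't fit — on degree 1 C minor would have Cm (i). C is the degree-1 chord of C major, so it is the borrowed I.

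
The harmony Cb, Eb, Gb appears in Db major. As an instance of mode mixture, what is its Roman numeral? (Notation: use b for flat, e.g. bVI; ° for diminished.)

Cb is the lowered form of scale degree 7 in Db major (the diatonic degree 7 is C). The diatonic chord on degree 7 would be Cdim (vii°), but Cb–Eb–Gb is the major chord from Db minor. As a borrowed chord it is labeled bVII.

bVII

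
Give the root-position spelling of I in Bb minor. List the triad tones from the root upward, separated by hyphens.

Bb-D-F

The root, Bb, is scale degree 1 — the same note in Bb minor and Bb major; only the chord quality changes. Stacking thirds in Bb major on Bb gives Bb–D–F.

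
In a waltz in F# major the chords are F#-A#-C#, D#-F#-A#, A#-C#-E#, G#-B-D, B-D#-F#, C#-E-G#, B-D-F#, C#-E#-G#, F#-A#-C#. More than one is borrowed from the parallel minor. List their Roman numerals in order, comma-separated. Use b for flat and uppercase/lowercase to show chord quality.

F# major has the diatonic set F#, G#m, A#m, B, C#, D#m, E#dim. F#–A#–C# = F#, D#–F#–A# = D#m, A#–C#–E# = A#m, B–D#–F# = B and C#–E#–G# = C# all belong to that set. G#–B–D doesn't fit — on degree 2 F# major would have G#m (ii). G#dim is the degree-2 chord of F# minor, so it is the borrowed ii°. C#–E–G# is not: scale degree 5 in F# major carries C# (V). In F# minor the chord on that degree is C#m, so here it functions as v, borrowed from the parallel minor. But B–D–F# is foreign: the diatonic IV on degree 4 is B, whereas Bm comes from F# minor. It is labeled iv.

ii°, v, iv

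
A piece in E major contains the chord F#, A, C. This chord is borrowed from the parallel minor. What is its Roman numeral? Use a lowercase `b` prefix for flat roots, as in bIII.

ii°

The root F# is the diatonic 2nd degree of E major; the borrowing shows in the chord quality. The diatonic chord on degree 2 would be F#m (ii), but F#–A–C is the diminished chord from E minor. As a borrowed chord it is labeled ii°.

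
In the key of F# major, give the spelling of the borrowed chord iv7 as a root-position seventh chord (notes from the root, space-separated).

iv7 is built on scale degree 4, which is B in both F# major and its parallel. In F# minor the chord on B is B–D–F#–A.

B D F# A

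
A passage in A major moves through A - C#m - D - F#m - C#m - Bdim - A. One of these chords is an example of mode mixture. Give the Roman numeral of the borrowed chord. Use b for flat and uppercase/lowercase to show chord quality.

A major has the diatonic set A, Bm, C#m, D, E, F#m, G#dim. A, C#m, D and F#m all belong to that set. Bdim (B–D–F) is not: scale degree 2 in A major carries Bm (ii). In A minor the chord on that degree is Bdim, so here it functions as ii°, borrowed from the parallel minor.

ii°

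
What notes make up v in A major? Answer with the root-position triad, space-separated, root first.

The root, E, is scale degree 5 — the same note in A major and A minor; only the chord quality changes. Building the minor chord from the parallel minor on E: E–G–B.

E G B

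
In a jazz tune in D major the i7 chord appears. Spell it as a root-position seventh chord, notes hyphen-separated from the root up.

The root, D, is scale degree 1 — the same note in D major and D minor; only the chord quality changes. In D minor the chord on D is D–F–A–C.

D-F-A-C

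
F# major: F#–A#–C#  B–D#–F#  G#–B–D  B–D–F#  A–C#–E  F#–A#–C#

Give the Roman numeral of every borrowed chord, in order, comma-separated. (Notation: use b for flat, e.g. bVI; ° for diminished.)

F# major has the diatonic set F#, G#m, A#m, B, C#, D#m, E#dim. F#–A#–C# = F# and B–D#–F# = B are both diatonic. G#–B–D doesn't fit — on degree 2 F# major would have G#m (ii). G#dim is the degree-2 chord of F# minor, so it is the borrowed ii°. B–D–F# is not: scale degree 4 in F# major carries B (IV). In F# minor the chord on that degree is Bm, so here it functions as iv, borrowed from the parallel minor. A–C#–E doesn't fit — on degree 3 F# major would have A#m (iii). A is the degree-3 chord of F# minor, so it is the borrowed bIII.

ii°, iv, bIII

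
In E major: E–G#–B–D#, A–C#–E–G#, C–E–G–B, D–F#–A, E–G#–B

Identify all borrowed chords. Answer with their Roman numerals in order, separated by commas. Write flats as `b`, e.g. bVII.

bVImaj7, bVII

The diatonic triads in E major are E, F#m, G#m, A, B, C#m, D#dim. E–G#–B–D# = Emaj7, A–C#–E–G# = Amaj7 and E–G#–B = E are all diatonic. C–E–G–B doesn't fit — on degree 6 E major would have C#m (vi). Cmaj7 is the degree-6 chord of E minor, so it is the borrowed bVImaj7. D–F#–A doesn't fit — on degree 7 E major would have D#dim (vii°). D is the degree-7 chord of E minor, so it is the borrowed bVII.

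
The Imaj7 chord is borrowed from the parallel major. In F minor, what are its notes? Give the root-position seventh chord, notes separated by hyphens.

F-A-C-E

The root, F, is scale degree 1 — the same note in F minor and F major; only the chord quality changes. Building the major-seventh chord from the parallel major on F: F–A–C–E.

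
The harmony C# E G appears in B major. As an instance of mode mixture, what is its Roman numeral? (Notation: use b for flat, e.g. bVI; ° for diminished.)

The root C# is the diatonic 2nd degree of B major; the borrowing shows in the chord quality. Diatonically B major has C#m (ii) on that degree; C#–E–G is instead the diminished chord native to B minor, so it takes the label ii°.

ii°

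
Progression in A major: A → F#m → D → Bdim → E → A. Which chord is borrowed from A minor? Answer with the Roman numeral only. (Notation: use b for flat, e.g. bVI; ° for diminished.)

ii°

In A major the diatonic chords are A, Bm, C#m, D, E, F#m, G#dim. A, F#m, D and E all belong to that set. Bdim (B–D–F) is not: scale degree 2 in A major carries Bm (ii). In A minor the chord on that degree is Bdim, so here it functions as ii°, borrowed from the parallel minor.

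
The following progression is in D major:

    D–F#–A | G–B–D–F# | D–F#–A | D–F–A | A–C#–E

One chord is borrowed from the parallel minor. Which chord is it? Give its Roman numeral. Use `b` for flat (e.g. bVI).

i

In D major the diatonic chords are D, Em, F#m, G, A, Bm, C#dim. D–F#–A = D, G–B–D–F# = Gmaj7 and A–C#–E = A all belong to that set. D–F–A doesn't fit — on degree 1 D major would have D (I). Dm is the degree-1 chord of D minor, so it is the borrowed i.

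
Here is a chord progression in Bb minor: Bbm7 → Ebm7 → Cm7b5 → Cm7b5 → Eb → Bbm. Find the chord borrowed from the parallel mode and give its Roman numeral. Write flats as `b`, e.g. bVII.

IV

Bb minor has the diatonic set Bbm, Cdim, Db, Ebm, F, Gb, Ab (with V from harmonic minor). Bbm7, Ebm7, Cm7b5 and Bbm all belong to that set. But Eb (Eb–G–Bb) is foreign: the diatonic iv on degree 4 is Ebm, whereas Eb comes from Bb major. It is labeled IV.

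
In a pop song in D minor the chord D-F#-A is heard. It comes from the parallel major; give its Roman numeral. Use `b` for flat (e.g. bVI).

D is scale degree 1 in D minor. The diatonic chord on degree 1 would be Dm (i), but D–F#–A is the major chord from D major. As a borrowed chord it is labeled I.

I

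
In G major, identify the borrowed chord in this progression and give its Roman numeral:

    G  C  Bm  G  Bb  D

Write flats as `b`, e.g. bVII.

bIII

G major has the diatonic set G, Am, Bm, C, D, Em, F#dim. Of the given chords, G, C, Bm and D are diatonic. Bb (Bb–D–F) is not: scale degree 3 in G major carries Bm (iii). In G minor the chord on that degree is Bb, so here it functions as bIII, borrowed from the parallel minor.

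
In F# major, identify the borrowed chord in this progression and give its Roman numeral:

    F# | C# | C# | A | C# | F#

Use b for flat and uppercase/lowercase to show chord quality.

The diatonic triads in F# major are F#, G#m, A#m, B, C#, D#m, E#dim. F# and C# both belong to that set. A (A–C#–E) doesn't fit — on degree 3 F# major would have A#m (iii). A is the degree-3 chord of F# minor, so it is the borrowed bIII.

bIII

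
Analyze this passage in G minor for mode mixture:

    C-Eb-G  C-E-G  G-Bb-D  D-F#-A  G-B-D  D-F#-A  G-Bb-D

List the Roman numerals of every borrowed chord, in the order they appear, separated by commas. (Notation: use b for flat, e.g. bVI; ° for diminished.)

IV, I

G minor has the diatonic set Gm, Adim, Bb, Cm, D, Eb, F (with V from harmonic minor). C–Eb–G = Cm, G–Bb–D = Gm and D–F#–A = D are all diatonic. But C–E–G is foreign: the diatonic iv on degree 4 is Cm, whereas C comes from G major. It is labeled IV. But G–B–D is foreign: the diatonic i on degree 1 is Gm, whereas G comes from G major. It is labeled I.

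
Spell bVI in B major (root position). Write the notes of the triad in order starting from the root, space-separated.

Scale degree 6 in B major is G#. bVI uses the lowered form, G, taken from B minor. In B minor the chord on G is G–B–D.

G B D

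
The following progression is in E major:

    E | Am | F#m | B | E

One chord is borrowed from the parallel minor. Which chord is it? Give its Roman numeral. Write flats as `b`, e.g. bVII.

iv

The diatonic triads in E major are E, F#m, G#m, A, B, C#m, D#dim. Of the given chords, E, F#m and B are diatonic. But Am (A–C–E) is foreign: the diatonic IV on degree 4 is A, whereas Am comes from E minor. It is labeled iv.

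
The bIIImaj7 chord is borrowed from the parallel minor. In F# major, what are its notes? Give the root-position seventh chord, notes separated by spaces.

bIIImaj7 is built on the lowered scale degree 3. In F# major degree 3 is A#; lowered it becomes A. Stacking thirds in F# minor on A gives A–C#–E–G#.

A C# E G#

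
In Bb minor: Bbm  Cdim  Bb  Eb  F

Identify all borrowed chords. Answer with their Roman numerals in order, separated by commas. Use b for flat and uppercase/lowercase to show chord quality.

In Bb minor (with V from harmonic minor) the diatonic chords are Bbm, Cdim, Db, Ebm, F, Gb, Ab. Bbm, Cdim and F all belong to that set. But Bb (Bb–D–F) is foreign: the diatonic i on degree 1 is Bbm, whereas Bb comes from Bb major. It is labeled I. Eb (Eb–G–Bb) is not: scale degree 4 in Bb minor carries Ebm (iv). In Bb major the chord on that degree is Eb, so here it functions as IV, borrowed from the parallel major.

I, IV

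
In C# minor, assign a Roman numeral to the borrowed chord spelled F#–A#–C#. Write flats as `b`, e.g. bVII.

IV

F# is scale degree 4 in C# minor. Diatonically C# minor has F#m (iv) on that degree; F#–A#–C# is instead the major chord native to C# major, so it takes the label IV.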